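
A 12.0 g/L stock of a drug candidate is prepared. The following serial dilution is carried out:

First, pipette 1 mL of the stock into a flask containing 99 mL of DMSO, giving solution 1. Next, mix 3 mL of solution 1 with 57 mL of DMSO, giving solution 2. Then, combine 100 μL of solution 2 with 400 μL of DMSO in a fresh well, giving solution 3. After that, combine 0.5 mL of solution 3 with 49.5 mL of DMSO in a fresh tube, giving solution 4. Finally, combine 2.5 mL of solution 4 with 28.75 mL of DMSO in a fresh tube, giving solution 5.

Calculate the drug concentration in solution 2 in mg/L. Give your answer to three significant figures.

6.00 mg/L

Step 1: 1 mL + 99 mL = 100 mL total → factor 100/1 = 100
Step 2: 3 mL + 57 mL = 60 mL total → factor 60/3 = 20
Dilution factor through solution 2 = 100 × 20 = 2000
[solution 2] = 12.0 g/L / 2000 = 0.006000 g/L = 6.00 mg/L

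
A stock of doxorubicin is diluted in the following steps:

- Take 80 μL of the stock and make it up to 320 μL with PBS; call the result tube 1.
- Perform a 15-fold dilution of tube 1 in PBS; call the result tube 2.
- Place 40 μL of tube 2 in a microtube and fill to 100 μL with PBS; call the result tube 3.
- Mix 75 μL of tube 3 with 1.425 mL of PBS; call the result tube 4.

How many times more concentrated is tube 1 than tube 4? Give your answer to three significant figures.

Step 1: 80 μL brought to 320 μL → factor 320/80 = 4
Step 2: 15-fold → factor 15
Step 3: 40 μL brought to 100 μL → factor 100/40 = 2.5
Step 4: 75 μL + 1.425 mL = 1500 μL total → factor 1500/75 = 20
Dilution factor to tube 1 = 4; to tube 4 = 3000
[tube 1]/[tube 4] = (factor to tube 4)/(factor to tube 1) = 3000/4 = 750

750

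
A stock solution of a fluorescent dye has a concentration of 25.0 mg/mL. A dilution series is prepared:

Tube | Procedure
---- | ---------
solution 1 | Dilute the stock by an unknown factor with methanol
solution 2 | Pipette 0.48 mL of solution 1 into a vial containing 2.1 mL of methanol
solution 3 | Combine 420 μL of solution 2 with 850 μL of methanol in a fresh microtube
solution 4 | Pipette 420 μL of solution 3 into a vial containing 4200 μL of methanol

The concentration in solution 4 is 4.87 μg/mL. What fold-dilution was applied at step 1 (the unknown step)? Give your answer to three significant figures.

28.7-fold

Step 1: unknown factor x
Step 2: 0.48 mL + 2.1 mL = 2.58 mL total → factor 2.58/0.48 = 5.375
Step 3: 420 μL + 850 μL = 1270 μL total → factor 1270/420 = 3.0238
Step 4: 420 μL + 4200 μL = 4620 μL total → factor 4620/420 = 11
Product of known-step factors = 178.78
Overall factor = 25.0 mg/mL / (4.87 μg/mL) = 5133.5
x = 5133.5 / 178.78 = 28.7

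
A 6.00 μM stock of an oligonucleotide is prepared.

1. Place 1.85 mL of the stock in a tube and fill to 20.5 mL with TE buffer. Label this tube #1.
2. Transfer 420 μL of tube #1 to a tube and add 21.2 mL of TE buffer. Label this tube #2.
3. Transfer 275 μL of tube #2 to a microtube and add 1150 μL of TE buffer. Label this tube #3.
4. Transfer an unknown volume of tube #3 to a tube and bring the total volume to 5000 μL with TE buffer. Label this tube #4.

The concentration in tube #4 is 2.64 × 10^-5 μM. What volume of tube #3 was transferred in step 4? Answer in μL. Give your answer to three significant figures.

65.0 μL

Step 1: 1.85 mL brought to 20.5 mL → factor 20.5/1.85 = 11.081
Step 2: 420 μL + 21.2 mL = 21620 μL total → factor 21620/420 = 51.476
Step 3: 275 μL + 1150 μL = 1425 μL total → factor 1425/275 = 5.1818
Step 4: v brought to 5000 μL → factor = 5000 μL/v
Product of known-step factors = 2955.8
Overall factor = 6.00 μM / (2.64 × 10^-5 μM) = 2.2727 × 10^5
Step-4 factor = 2.2727 × 10^5 / 2955.8 = 76.891
v = 5000 μL / 76.891 = 65.0 μL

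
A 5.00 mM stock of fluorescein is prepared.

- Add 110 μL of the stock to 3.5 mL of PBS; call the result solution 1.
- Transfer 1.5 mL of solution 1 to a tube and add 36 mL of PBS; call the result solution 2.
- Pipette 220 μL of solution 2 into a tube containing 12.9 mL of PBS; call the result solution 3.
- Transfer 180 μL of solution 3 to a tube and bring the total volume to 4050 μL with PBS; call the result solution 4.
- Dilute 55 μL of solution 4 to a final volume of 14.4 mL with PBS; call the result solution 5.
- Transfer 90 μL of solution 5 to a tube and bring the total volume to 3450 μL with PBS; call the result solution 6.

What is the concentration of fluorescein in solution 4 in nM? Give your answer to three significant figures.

4.54 nM

Step 1: 110 μL + 3.5 mL = 3610 μL total → factor 3610/110 = 32.818
Step 2: 1.5 mL + 36 mL = 37.5 mL total → factor 37.5/1.5 = 25
Step 3: 220 μL + 12.9 mL = 13120 μL total → factor 13120/220 = 59.636
Step 4: 180 μL brought to 4050 μL → factor 4050/180 = 22.5
Dilution factor through solution 4 = 32.818 × 25 × 59.636 × 22.5 = 1.1009 × 10^6
[solution 4] = 5.00 mM / 1.1009 × 10^6 = 4.542 × 10^-6 mM = 4.54 nM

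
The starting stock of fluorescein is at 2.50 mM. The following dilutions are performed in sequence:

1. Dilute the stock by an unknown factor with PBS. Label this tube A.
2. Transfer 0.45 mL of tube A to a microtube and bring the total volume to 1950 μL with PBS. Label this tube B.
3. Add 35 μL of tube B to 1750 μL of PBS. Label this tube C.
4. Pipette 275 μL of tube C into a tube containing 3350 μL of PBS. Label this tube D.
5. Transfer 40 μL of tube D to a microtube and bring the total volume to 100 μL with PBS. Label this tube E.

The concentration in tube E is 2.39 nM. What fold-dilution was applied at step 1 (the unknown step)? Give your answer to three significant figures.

Step 1: unknown factor x
Step 2: 0.45 mL brought to 1950 μL → factor 1.95/0.45 = 4.3333
Step 3: 35 μL + 1750 μL = 1785 μL total → factor 1785/35 = 51
Step 4: 275 μL + 3350 μL = 3625 μL total → factor 3625/275 = 13.182
Step 5: 40 μL brought to 100 μL → factor 100/40 = 2.5
Product of known-step factors = 7283
Overall factor = 2.50 mM / (2.39 nM) = 1.046 × 10^6
x = 1.046 × 10^6 / 7283 = 144

144-fold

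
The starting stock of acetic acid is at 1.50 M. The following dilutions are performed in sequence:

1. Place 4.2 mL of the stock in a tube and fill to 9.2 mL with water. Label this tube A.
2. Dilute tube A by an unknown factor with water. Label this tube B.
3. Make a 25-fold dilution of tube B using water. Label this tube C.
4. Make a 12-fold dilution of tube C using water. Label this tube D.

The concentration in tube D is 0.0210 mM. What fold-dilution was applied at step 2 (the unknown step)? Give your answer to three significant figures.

Step 1: 4.2 mL brought to 9.2 mL → factor 9.2/4.2 = 2.1905
Step 2: unknown factor x
Step 3: 25-fold → factor 25
Step 4: 12-fold → factor 12
Product of known-step factors = 657.14
Overall factor = 1.50 M / (0.0210 mM) = 71429
x = 71429 / 657.14 = 109

109-fold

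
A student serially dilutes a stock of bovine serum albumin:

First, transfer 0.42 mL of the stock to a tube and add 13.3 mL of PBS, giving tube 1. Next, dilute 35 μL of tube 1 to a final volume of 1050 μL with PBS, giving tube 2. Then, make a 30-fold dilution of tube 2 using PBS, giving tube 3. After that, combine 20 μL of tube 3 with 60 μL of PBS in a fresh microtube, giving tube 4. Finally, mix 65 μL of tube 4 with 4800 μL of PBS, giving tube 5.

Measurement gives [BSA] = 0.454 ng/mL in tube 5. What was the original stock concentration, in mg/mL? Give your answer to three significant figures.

Step 1: 0.42 mL + 13.3 mL = 13.72 mL total → factor 13.72/0.42 = 32.667
Step 2: 35 μL brought to 1050 μL → factor 1050/35 = 30
Step 3: 30-fold → factor 30
Step 4: 20 μL + 60 μL = 80 μL total → factor 80/20 = 4
Step 5: 65 μL + 4800 μL = 4865 μL total → factor 4865/65 = 74.846
Overall dilution factor = 32.667 × 30 × 30 × 4 × 74.846 = 8.8019 × 10^6
Stock = 0.454 ng/mL × 8.8019 × 10^6 = 3.996 × 10^6 ng/mL = 4.00 mg/mL

4.00 mg/mL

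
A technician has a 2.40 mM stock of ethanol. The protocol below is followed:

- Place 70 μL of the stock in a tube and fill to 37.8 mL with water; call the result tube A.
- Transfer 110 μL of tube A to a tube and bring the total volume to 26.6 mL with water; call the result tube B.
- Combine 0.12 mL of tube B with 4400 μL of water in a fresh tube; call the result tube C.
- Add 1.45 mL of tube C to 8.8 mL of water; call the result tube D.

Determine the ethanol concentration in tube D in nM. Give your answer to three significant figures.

Step 1: 70 μL brought to 37.8 mL → factor 37800/70 = 540
Step 2: 110 μL brought to 26.6 mL → factor 26600/110 = 241.82
Step 3: 0.12 mL + 4400 μL = 4.52 mL total → factor 4.52/0.12 = 37.667
Step 4: 1.45 mL + 8.8 mL = 10.25 mL total → factor 10.25/1.45 = 7.069
Overall dilution factor = 540 × 241.82 × 37.667 × 7.069 = 3.4769 × 10^7
Final = 2.40 mM / 3.4769 × 10^7 = 6.903 × 10^-8 mM = 0.0690 nM

0.0690 nM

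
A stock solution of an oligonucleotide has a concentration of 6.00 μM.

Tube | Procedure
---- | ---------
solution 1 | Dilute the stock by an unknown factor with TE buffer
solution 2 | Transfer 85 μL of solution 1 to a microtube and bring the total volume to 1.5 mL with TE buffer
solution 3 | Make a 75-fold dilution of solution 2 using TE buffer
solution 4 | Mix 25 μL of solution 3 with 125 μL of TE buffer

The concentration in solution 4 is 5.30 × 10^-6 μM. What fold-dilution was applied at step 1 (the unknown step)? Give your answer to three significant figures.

Step 1: unknown factor x
Step 2: 85 μL brought to 1.5 mL → factor 1500/85 = 17.647
Step 3: 75-fold → factor 75
Step 4: 25 μL + 125 μL = 150 μL total → factor 150/25 = 6
Product of known-step factors = 7941.2
Overall factor = 6.00 μM / (5.30 × 10^-6 μM) = 1.1321 × 10^6
x = 1.1321 × 10^6 / 7941.2 = 143

143-fold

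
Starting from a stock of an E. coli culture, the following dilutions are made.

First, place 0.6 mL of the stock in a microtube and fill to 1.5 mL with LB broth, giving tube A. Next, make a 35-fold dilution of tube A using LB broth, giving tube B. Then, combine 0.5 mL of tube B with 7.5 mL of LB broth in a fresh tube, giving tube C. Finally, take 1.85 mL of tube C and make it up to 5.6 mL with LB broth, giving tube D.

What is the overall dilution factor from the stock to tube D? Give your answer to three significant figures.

4.24 × 10^3

Step 1: 0.6 mL brought to 1.5 mL → factor 1.5/0.6 = 2.5
Step 2: 35-fold → factor 35
Step 3: 0.5 mL + 7.5 mL = 8 mL total → factor 8/0.5 = 16
Step 4: 1.85 mL brought to 5.6 mL → factor 5.6/1.85 = 3.027
Overall dilution factor = 2.5 × 35 × 16 × 3.027 = 4237.8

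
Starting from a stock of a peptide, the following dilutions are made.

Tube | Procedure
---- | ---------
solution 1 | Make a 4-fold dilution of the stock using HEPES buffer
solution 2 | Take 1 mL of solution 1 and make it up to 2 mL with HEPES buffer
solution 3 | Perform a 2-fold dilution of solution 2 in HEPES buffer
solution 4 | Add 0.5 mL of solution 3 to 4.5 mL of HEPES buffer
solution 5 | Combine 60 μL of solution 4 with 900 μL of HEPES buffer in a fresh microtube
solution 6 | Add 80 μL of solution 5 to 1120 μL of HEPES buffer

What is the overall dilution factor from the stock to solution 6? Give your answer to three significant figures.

Step 1: 4-fold → factor 4
Step 2: 1 mL brought to 2 mL → factor 2/1 = 2
Step 3: 2-fold → factor 2
Step 4: 0.5 mL + 4.5 mL = 5 mL total → factor 5/0.5 = 10
Step 5: 60 μL + 900 μL = 960 μL total → factor 960/60 = 16
Step 6: 80 μL + 1120 μL = 1200 μL total → factor 1200/80 = 15
Overall dilution factor = 4 × 2 × 2 × 10 × 16 × 15 = 38400

3.84 × 10^4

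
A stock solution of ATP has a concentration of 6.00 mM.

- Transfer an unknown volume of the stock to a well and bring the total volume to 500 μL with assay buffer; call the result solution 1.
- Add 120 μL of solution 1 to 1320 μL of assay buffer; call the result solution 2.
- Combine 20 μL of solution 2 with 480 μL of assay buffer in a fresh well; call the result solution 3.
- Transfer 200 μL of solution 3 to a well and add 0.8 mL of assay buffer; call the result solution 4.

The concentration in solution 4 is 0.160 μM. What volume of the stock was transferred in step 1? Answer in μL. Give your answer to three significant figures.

20.0 μL

Step 1: v brought to 500 μL → factor = 500 μL/v
Step 2: 120 μL + 1320 μL = 1440 μL total → factor 1440/120 = 12
Step 3: 20 μL + 480 μL = 500 μL total → factor 500/20 = 25
Step 4: 200 μL + 0.8 mL = 1000 μL total → factor 1000/200 = 5
Product of known-step factors = 1500
Overall factor = 6.00 mM / (0.160 μM) = 37500
Step-1 factor = 37500 / 1500 = 25
v = 500 μL / 25 = 20.0 μL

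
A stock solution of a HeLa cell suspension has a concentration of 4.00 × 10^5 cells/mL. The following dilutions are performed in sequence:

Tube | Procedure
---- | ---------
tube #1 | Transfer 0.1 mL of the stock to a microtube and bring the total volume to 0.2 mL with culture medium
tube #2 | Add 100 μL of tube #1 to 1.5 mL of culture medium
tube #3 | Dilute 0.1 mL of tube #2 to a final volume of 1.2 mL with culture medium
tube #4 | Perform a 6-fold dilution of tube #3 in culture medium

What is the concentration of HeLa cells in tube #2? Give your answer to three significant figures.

1.25 × 10^4 cells/mL

Step 1: 0.1 mL brought to 0.2 mL → factor 0.2/0.1 = 2
Step 2: 100 μL + 1.5 mL = 1600 μL total → factor 1600/100 = 16
Dilution factor through tube #2 = 2 × 16 = 32
[tube #2] = 4.00 × 10^5 cells/mL / 32 = 1.25 × 10^4 cells/mL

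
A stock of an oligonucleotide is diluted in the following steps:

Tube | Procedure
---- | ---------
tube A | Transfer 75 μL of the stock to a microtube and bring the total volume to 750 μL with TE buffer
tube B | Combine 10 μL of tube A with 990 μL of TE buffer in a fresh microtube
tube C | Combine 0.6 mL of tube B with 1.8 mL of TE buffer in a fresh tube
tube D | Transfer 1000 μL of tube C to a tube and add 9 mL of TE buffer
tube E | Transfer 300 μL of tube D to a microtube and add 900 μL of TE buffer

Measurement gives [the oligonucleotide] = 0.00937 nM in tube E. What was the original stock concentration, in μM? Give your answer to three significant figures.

1.50 μM

Step 1: 75 μL brought to 750 μL → factor 750/75 = 10
Step 2: 10 μL + 990 μL = 1000 μL total → factor 1000/10 = 100
Step 3: 0.6 mL + 1.8 mL = 2.4 mL total → factor 2.4/0.6 = 4
Step 4: 1000 μL + 9 mL = 10000 μL total → factor 10000/1000 = 10
Step 5: 300 μL + 900 μL = 1200 μL total → factor 1200/300 = 4
Overall dilution factor = 10 × 100 × 4 × 10 × 4 = 1.6 × 10^5
Stock = 0.00937 nM × 1.6 × 10^5 = 1499 nM = 1.50 μM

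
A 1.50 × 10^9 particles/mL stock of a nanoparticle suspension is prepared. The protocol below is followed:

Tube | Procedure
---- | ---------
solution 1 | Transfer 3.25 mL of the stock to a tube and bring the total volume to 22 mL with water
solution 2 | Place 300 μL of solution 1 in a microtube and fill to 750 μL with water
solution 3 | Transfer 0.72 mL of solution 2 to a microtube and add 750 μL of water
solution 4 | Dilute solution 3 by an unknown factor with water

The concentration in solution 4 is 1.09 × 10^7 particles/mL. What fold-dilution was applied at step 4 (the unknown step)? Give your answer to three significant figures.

3.98-fold

Step 1: 3.25 mL brought to 22 mL → factor 22/3.25 = 6.7692
Step 2: 300 μL brought to 750 μL → factor 750/300 = 2.5
Step 3: 0.72 mL + 750 μL = 1.47 mL total → factor 1.47/0.72 = 2.0417
Step 4: unknown factor x
Product of known-step factors = 34.551
Overall factor = 1.50 × 10^9 particles/mL / (1.09 × 10^7 particles/mL) = 137.61
x = 137.61 / 34.551 = 3.98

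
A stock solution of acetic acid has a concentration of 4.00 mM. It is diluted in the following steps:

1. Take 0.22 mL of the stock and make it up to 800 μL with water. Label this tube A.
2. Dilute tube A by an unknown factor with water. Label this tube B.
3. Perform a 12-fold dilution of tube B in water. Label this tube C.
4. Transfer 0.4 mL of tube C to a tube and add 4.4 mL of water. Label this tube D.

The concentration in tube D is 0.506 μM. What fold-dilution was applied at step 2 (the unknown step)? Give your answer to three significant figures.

15.1-fold

Step 1: 0.22 mL brought to 800 μL → factor 0.8/0.22 = 3.6364
Step 2: unknown factor x
Step 3: 12-fold → factor 12
Step 4: 0.4 mL + 4.4 mL = 4.8 mL total → factor 4.8/0.4 = 12
Product of known-step factors = 523.64
Overall factor = 4.00 mM / (0.506 μM) = 7905.1
x = 7905.1 / 523.64 = 15.1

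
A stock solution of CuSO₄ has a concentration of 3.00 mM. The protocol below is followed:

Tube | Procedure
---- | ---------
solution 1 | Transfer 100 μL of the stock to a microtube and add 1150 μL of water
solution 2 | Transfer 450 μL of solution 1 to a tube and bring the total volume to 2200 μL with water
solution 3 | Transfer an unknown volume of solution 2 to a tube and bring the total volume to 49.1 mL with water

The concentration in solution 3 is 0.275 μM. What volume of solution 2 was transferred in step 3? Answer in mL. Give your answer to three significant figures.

Step 1: 100 μL + 1150 μL = 1250 μL total → factor 1250/100 = 12.5
Step 2: 450 μL brought to 2200 μL → factor 2200/450 = 4.8889
Step 3: v brought to 49.1 mL → factor = 49.1 mL/v
Product of known-step factors = 61.111
Overall factor = 3.00 mM / (0.275 μM) = 10909
Step-3 factor = 10909 / 61.111 = 178.51
v = 49.1 mL / 178.51 = 0.275 mL

0.275 mL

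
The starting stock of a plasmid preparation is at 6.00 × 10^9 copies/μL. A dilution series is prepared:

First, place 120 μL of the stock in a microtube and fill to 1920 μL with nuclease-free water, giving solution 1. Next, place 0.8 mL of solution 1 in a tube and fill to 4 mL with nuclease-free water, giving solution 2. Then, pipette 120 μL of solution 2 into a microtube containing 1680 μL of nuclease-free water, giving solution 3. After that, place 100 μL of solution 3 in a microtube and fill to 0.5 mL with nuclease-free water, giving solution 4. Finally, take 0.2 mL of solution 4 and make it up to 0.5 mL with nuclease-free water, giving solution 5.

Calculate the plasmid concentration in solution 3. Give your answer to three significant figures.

Step 1: 120 μL brought to 1920 μL → factor 1920/120 = 16
Step 2: 0.8 mL brought to 4 mL → factor 4/0.8 = 5
Step 3: 120 μL + 1680 μL = 1800 μL total → factor 1800/120 = 15
Dilution factor through solution 3 = 16 × 5 × 15 = 1200
[solution 3] = 6.00 × 10^9 copies/μL / 1200 = 5.00 × 10^6 copies/μL

5.00 × 10^6 copies/μL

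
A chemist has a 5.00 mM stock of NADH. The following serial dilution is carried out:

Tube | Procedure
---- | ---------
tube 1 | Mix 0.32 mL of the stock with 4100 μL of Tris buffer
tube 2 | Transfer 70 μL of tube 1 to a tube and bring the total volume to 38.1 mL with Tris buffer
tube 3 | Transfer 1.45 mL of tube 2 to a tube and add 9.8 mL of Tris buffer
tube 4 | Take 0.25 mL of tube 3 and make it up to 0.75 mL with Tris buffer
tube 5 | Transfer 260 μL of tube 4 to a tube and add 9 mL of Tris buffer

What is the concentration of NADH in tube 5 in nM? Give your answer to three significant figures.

0.802 nM

Step 1: 0.32 mL + 4100 μL = 4.42 mL total → factor 4.42/0.32 = 13.812
Step 2: 70 μL brought to 38.1 mL → factor 38100/70 = 544.29
Step 3: 1.45 mL + 9.8 mL = 11.25 mL total → factor 11.25/1.45 = 7.7586
Step 4: 0.25 mL brought to 0.75 mL → factor 0.75/0.25 = 3
Step 5: 260 μL + 9 mL = 9260 μL total → factor 9260/260 = 35.615
Overall dilution factor = 13.812 × 544.29 × 7.7586 × 3 × 35.615 = 6.2322 × 10^6
Final = 5.00 mM / 6.2322 × 10^6 = 8.023 × 10^-7 mM = 0.802 nM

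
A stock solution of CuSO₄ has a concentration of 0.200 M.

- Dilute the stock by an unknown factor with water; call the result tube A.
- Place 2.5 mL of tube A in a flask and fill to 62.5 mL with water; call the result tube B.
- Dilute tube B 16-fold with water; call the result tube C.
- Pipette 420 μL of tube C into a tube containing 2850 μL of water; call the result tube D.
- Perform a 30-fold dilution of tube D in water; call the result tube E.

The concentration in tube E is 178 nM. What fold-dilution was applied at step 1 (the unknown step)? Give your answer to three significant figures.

12.0-fold

Step 1: unknown factor x
Step 2: 2.5 mL brought to 62.5 mL → factor 62.5/2.5 = 25
Step 3: 16-fold → factor 16
Step 4: 420 μL + 2850 μL = 3270 μL total → factor 3270/420 = 7.7857
Step 5: 30-fold → factor 30
Product of known-step factors = 93429
Overall factor = 0.200 M / (178 nM) = 1.1236 × 10^6
x = 1.1236 × 10^6 / 93429 = 12.0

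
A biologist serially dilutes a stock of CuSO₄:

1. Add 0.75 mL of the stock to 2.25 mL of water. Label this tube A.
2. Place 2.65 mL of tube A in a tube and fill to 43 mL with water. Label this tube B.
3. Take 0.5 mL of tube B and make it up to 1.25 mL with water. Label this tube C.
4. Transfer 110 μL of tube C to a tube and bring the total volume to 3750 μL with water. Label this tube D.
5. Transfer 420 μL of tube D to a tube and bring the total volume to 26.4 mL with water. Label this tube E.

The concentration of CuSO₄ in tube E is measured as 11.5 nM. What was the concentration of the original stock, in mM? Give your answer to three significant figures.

4.00 mM

Step 1: 0.75 mL + 2.25 mL = 3 mL total → factor 3/0.75 = 4
Step 2: 2.65 mL brought to 43 mL → factor 43/2.65 = 16.226
Step 3: 0.5 mL brought to 1.25 mL → factor 1.25/0.5 = 2.5
Step 4: 110 μL brought to 3750 μL → factor 3750/110 = 34.091
Step 5: 420 μL brought to 26.4 mL → factor 26400/420 = 62.857
Overall dilution factor = 4 × 16.226 × 2.5 × 34.091 × 62.857 = 3.4771 × 10^5
Stock = 11.5 nM × 3.4771 × 10^5 = 3.999 × 10^6 nM = 4.00 mM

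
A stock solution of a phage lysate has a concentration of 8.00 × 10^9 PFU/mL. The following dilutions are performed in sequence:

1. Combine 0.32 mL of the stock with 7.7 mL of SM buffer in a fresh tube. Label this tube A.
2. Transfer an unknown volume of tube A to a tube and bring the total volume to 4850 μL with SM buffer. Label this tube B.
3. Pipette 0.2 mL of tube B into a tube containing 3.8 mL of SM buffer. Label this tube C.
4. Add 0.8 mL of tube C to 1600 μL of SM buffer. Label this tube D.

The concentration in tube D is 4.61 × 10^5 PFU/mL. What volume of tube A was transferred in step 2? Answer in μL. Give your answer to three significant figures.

Step 1: 0.32 mL + 7.7 mL = 8.02 mL total → factor 8.02/0.32 = 25.062
Step 2: v brought to 4850 μL → factor = 4850 μL/v
Step 3: 0.2 mL + 3.8 mL = 4 mL total → factor 4/0.2 = 20
Step 4: 0.8 mL + 1600 μL = 2.4 mL total → factor 2.4/0.8 = 3
Product of known-step factors = 1503.8
Overall factor = 8.00 × 10^9 PFU/mL / (4.61 × 10^5 PFU/mL) = 17354
Step-2 factor = 17354 / 1503.8 = 11.54
v = 4850 μL / 11.54 = 420 μL

420 μL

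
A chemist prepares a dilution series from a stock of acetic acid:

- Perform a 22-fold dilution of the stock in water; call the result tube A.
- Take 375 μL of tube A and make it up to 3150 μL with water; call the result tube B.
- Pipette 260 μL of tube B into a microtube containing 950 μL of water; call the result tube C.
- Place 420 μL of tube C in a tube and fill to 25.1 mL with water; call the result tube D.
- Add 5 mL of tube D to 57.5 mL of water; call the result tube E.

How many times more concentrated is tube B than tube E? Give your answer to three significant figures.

3.48 × 10^3

Step 1: 22-fold → factor 22
Step 2: 375 μL brought to 3150 μL → factor 3150/375 = 8.4
Step 3: 260 μL + 950 μL = 1210 μL total → factor 1210/260 = 4.6538
Step 4: 420 μL brought to 25.1 mL → factor 25100/420 = 59.762
Step 5: 5 mL + 57.5 mL = 62.5 mL total → factor 62.5/5 = 12.5
Dilution factor to tube B = 184.8; to tube E = 6.4246 × 10^5
[tube B]/[tube E] = (factor to tube E)/(factor to tube B) = 6.4246 × 10^5/184.8 = 3.48 × 10^3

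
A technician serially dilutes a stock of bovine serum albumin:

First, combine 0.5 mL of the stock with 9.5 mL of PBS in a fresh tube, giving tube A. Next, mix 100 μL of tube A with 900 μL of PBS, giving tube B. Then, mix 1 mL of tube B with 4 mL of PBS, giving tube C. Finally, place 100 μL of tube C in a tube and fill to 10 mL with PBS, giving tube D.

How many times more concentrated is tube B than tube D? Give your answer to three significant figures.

500

Step 1: 0.5 mL + 9.5 mL = 10 mL total → factor 10/0.5 = 20
Step 2: 100 μL + 900 μL = 1000 μL total → factor 1000/100 = 10
Step 3: 1 mL + 4 mL = 5 mL total → factor 5/1 = 5
Step 4: 100 μL brought to 10 mL → factor 10000/100 = 100
Dilution factor to tube B = 200; to tube D = 1 × 10^5
[tube B]/[tube D] = (factor to tube D)/(factor to tube B) = 1 × 10^5/200 = 500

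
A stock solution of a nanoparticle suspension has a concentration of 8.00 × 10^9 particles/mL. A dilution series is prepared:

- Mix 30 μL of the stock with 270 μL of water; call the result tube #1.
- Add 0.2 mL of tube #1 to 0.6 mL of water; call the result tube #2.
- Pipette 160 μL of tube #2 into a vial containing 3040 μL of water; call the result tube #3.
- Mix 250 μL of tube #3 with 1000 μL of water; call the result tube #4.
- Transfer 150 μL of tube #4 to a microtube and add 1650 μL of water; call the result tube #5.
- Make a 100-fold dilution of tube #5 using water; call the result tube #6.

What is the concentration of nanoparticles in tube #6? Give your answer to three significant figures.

1.67 × 10^3 particles/mL

Step 1: 30 μL + 270 μL = 300 μL total → factor 300/30 = 10
Step 2: 0.2 mL + 0.6 mL = 0.8 mL total → factor 0.8/0.2 = 4
Step 3: 160 μL + 3040 μL = 3200 μL total → factor 3200/160 = 20
Step 4: 250 μL + 1000 μL = 1250 μL total → factor 1250/250 = 5
Step 5: 150 μL + 1650 μL = 1800 μL total → factor 1800/150 = 12
Step 6: 100-fold → factor 100
Overall dilution factor = 10 × 4 × 20 × 5 × 12 × 100 = 4.8 × 10^6
Final = 8.00 × 10^9 particles/mL / 4.8 × 10^6 = 1.67 × 10^3 particles/mL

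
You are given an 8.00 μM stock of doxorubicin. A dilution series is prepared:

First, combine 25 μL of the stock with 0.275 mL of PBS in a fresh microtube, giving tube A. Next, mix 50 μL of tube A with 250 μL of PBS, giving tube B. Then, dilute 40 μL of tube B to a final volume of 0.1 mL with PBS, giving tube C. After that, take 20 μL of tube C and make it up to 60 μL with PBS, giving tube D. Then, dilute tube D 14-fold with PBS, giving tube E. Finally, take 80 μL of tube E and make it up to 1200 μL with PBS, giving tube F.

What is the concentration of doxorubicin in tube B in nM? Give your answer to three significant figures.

111 nM

Step 1: 25 μL + 0.275 mL = 300 μL total → factor 300/25 = 12
Step 2: 50 μL + 250 μL = 300 μL total → factor 300/50 = 6
Dilution factor through tube B = 12 × 6 = 72
[tube B] = 8.00 μM / 72 = 0.1111 μM = 111 nM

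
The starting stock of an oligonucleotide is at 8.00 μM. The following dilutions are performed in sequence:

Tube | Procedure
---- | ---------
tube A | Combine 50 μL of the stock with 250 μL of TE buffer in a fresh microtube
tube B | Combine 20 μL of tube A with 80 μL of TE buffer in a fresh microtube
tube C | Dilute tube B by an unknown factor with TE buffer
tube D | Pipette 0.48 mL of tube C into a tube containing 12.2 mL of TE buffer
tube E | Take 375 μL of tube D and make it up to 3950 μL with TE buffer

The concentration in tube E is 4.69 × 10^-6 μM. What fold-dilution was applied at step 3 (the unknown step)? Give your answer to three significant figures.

204-fold

Step 1: 50 μL + 250 μL = 300 μL total → factor 300/50 = 6
Step 2: 20 μL + 80 μL = 100 μL total → factor 100/20 = 5
Step 3: unknown factor x
Step 4: 0.48 mL + 12.2 mL = 12.68 mL total → factor 12.68/0.48 = 26.417
Step 5: 375 μL brought to 3950 μL → factor 3950/375 = 10.533
Product of known-step factors = 8347.7
Overall factor = 8.00 μM / (4.69 × 10^-6 μM) = 1.7058 × 10^6
x = 1.7058 × 10^6 / 8347.7 = 204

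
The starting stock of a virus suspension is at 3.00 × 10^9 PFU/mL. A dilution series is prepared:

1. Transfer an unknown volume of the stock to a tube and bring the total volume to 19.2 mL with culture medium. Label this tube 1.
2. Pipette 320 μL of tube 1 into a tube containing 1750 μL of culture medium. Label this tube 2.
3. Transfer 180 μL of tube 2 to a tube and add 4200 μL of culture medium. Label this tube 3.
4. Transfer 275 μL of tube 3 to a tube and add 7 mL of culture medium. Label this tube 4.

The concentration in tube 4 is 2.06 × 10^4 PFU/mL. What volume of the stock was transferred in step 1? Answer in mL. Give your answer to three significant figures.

0.549 mL

Step 1: v brought to 19.2 mL → factor = 19.2 mL/v
Step 2: 320 μL + 1750 μL = 2070 μL total → factor 2070/320 = 6.4688
Step 3: 180 μL + 4200 μL = 4380 μL total → factor 4380/180 = 24.333
Step 4: 275 μL + 7 mL = 7275 μL total → factor 7275/275 = 26.455
Product of known-step factors = 4164.1
Overall factor = 3.00 × 10^9 PFU/mL / (2.06 × 10^4 PFU/mL) = 1.4563 × 10^5
Step-1 factor = 1.4563 × 10^5 / 4164.1 = 34.973
v = 19.2 mL / 34.973 = 0.549 mL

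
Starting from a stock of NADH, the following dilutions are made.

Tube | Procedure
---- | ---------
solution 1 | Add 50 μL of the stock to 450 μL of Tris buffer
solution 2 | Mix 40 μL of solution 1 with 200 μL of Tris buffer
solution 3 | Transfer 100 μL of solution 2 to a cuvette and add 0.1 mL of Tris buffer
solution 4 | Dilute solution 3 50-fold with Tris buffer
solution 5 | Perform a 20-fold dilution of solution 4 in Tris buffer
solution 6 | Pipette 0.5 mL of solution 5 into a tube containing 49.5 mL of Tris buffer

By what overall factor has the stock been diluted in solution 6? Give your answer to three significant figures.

Step 1: 50 μL + 450 μL = 500 μL total → factor 500/50 = 10
Step 2: 40 μL + 200 μL = 240 μL total → factor 240/40 = 6
Step 3: 100 μL + 0.1 mL = 200 μL total → factor 200/100 = 2
Step 4: 50-fold → factor 50
Step 5: 20-fold → factor 20
Step 6: 0.5 mL + 49.5 mL = 50 mL total → factor 50/0.5 = 100
Overall dilution factor = 10 × 6 × 2 × 50 × 20 × 100 = 1.2 × 10^7

1.20 × 10^7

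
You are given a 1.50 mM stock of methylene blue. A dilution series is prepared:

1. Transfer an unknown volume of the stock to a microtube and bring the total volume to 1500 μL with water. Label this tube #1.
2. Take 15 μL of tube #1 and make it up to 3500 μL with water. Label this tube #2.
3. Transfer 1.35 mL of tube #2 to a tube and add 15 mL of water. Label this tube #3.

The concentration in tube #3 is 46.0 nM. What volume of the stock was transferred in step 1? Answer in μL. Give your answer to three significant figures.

Step 1: v brought to 1500 μL → factor = 1500 μL/v
Step 2: 15 μL brought to 3500 μL → factor 3500/15 = 233.33
Step 3: 1.35 mL + 15 mL = 16.35 mL total → factor 16.35/1.35 = 12.111
Product of known-step factors = 2825.9
Overall factor = 1.50 mM / (46.0 nM) = 32609
Step-1 factor = 32609 / 2825.9 = 11.539
v = 1500 μL / 11.539 = 130 μL

130 μL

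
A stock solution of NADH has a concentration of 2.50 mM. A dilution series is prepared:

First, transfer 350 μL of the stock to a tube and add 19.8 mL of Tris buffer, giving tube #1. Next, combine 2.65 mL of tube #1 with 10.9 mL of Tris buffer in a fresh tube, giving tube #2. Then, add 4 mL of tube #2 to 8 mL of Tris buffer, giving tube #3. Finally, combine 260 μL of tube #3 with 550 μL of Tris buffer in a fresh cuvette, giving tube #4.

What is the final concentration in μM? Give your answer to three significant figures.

Step 1: 350 μL + 19.8 mL = 20150 μL total → factor 20150/350 = 57.571
Step 2: 2.65 mL + 10.9 mL = 13.55 mL total → factor 13.55/2.65 = 5.1132
Step 3: 4 mL + 8 mL = 12 mL total → factor 12/4 = 3
Step 4: 260 μL + 550 μL = 810 μL total → factor 810/260 = 3.1154
Overall dilution factor = 57.571 × 5.1132 × 3 × 3.1154 = 2751.3
Final = 2.50 mM / 2751.3 = 0.0009087 mM = 0.909 μM

0.909 μM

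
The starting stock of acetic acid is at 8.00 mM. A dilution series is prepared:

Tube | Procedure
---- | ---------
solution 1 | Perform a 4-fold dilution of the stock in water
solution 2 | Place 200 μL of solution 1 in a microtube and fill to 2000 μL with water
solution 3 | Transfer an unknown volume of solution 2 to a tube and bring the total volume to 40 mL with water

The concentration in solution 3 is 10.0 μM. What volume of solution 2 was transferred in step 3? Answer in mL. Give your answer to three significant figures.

Step 1: 4-fold → factor 4
Step 2: 200 μL brought to 2000 μL → factor 2000/200 = 10
Step 3: v brought to 40 mL → factor = 40 mL/v
Product of known-step factors = 40
Overall factor = 8.00 mM / (10.0 μM) = 800
Step-3 factor = 800 / 40 = 20
v = 40 mL / 20 = 2.00 mL

2.00 mL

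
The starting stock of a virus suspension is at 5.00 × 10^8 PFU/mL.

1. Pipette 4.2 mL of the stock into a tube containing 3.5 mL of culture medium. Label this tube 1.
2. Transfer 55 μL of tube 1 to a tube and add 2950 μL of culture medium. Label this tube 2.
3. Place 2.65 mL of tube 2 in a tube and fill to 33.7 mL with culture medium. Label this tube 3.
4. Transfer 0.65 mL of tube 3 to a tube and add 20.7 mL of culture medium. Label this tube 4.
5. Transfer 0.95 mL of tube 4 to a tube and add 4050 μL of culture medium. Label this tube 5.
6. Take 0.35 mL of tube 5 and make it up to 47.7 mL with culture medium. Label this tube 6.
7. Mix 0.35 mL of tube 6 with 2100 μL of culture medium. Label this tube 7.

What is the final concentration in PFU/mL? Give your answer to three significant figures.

Step 1: 4.2 mL + 3.5 mL = 7.7 mL total → factor 7.7/4.2 = 1.8333
Step 2: 55 μL + 2950 μL = 3005 μL total → factor 3005/55 = 54.636
Step 3: 2.65 mL brought to 33.7 mL → factor 33.7/2.65 = 12.717
Step 4: 0.65 mL + 20.7 mL = 21.35 mL total → factor 21.35/0.65 = 32.846
Step 5: 0.95 mL + 4050 μL = 5 mL total → factor 5/0.95 = 5.2632
Step 6: 0.35 mL brought to 47.7 mL → factor 47.7/0.35 = 136.29
Step 7: 0.35 mL + 2100 μL = 2.45 mL total → factor 2.45/0.35 = 7
Overall dilution factor = 1.8333 × 54.636 × 12.717 × 32.846 × 5.2632 × 136.29 × 7 = 2.1008 × 10^8
Final = 5.00 × 10^8 PFU/mL / 2.1008 × 10^8 = 2.38 PFU/mL

2.38 PFU/mL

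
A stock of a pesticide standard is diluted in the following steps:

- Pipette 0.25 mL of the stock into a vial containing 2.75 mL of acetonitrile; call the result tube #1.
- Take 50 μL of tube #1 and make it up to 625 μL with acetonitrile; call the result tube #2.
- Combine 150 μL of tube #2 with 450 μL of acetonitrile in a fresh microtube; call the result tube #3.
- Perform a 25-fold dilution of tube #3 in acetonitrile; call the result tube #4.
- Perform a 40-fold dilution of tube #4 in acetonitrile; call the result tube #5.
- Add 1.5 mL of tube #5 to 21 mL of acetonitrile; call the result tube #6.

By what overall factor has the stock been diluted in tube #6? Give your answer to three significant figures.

Step 1: 0.25 mL + 2.75 mL = 3 mL total → factor 3/0.25 = 12
Step 2: 50 μL brought to 625 μL → factor 625/50 = 12.5
Step 3: 150 μL + 450 μL = 600 μL total → factor 600/150 = 4
Step 4: 25-fold → factor 25
Step 5: 40-fold → factor 40
Step 6: 1.5 mL + 21 mL = 22.5 mL total → factor 22.5/1.5 = 15
Overall dilution factor = 12 × 12.5 × 4 × 25 × 40 × 15 = 9 × 10^6

9.00 × 10^6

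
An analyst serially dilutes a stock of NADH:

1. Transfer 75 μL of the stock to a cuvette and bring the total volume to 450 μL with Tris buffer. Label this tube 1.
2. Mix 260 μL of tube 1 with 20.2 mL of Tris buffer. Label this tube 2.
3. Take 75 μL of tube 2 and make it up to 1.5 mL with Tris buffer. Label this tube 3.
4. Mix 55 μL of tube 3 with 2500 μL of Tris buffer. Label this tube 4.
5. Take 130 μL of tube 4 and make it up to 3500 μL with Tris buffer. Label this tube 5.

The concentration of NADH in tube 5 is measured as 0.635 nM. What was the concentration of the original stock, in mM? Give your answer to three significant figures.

7.50 mM

Step 1: 75 μL brought to 450 μL → factor 450/75 = 6
Step 2: 260 μL + 20.2 mL = 20460 μL total → factor 20460/260 = 78.692
Step 3: 75 μL brought to 1.5 mL → factor 1500/75 = 20
Step 4: 55 μL + 2500 μL = 2555 μL total → factor 2555/55 = 46.455
Step 5: 130 μL brought to 3500 μL → factor 3500/130 = 26.923
Overall dilution factor = 6 × 78.692 × 20 × 46.455 × 26.923 = 1.181 × 10^7
Stock = 0.635 nM × 1.181 × 10^7 = 7.500 × 10^6 nM = 7.50 mM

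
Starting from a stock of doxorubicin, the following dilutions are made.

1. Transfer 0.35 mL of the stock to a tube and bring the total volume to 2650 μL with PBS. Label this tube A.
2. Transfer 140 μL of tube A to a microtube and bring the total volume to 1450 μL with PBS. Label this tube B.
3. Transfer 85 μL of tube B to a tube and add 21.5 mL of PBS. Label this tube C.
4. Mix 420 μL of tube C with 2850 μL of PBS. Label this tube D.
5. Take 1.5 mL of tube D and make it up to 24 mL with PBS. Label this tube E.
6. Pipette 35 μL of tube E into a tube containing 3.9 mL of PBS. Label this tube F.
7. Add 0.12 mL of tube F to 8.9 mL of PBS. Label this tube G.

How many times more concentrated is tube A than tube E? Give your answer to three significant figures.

3.28 × 10^5

Step 1: 0.35 mL brought to 2650 μL → factor 2.65/0.35 = 7.5714
Step 2: 140 μL brought to 1450 μL → factor 1450/140 = 10.357
Step 3: 85 μL + 21.5 mL = 21585 μL total → factor 21585/85 = 253.94
Step 4: 420 μL + 2850 μL = 3270 μL total → factor 3270/420 = 7.7857
Step 5: 1.5 mL brought to 24 mL → factor 24/1.5 = 16
Dilution factor to tube A = 7.5714; to tube E = 2.4807 × 10^6
[tube A]/[tube E] = (factor to tube E)/(factor to tube A) = 2.4807 × 10^6/7.5714 = 3.28 × 10^5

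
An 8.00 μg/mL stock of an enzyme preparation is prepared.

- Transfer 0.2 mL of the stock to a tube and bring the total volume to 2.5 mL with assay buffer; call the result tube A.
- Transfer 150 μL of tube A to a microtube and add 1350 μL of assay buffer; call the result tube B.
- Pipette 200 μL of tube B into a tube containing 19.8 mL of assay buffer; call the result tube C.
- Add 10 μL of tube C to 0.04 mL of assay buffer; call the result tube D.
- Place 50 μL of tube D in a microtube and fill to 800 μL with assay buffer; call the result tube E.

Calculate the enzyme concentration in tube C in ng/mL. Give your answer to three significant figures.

Step 1: 0.2 mL brought to 2.5 mL → factor 2.5/0.2 = 12.5
Step 2: 150 μL + 1350 μL = 1500 μL total → factor 1500/150 = 10
Step 3: 200 μL + 19.8 mL = 20000 μL total → factor 20000/200 = 100
Dilution factor through tube C = 12.5 × 10 × 100 = 12500
[tube C] = 8.00 μg/mL / 12500 = 0.0006400 μg/mL = 0.640 ng/mL

0.640 ng/mL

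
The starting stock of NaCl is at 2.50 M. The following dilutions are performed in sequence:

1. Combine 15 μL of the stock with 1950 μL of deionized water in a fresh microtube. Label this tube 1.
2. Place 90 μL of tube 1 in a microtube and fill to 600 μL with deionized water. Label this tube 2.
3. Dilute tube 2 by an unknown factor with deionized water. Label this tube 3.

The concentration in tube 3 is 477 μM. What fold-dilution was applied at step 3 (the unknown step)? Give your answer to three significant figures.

6.00-fold

Step 1: 15 μL + 1950 μL = 1965 μL total → factor 1965/15 = 131
Step 2: 90 μL brought to 600 μL → factor 600/90 = 6.6667
Step 3: unknown factor x
Product of known-step factors = 873.33
Overall factor = 2.50 M / (477 μM) = 5241.1
x = 5241.1 / 873.33 = 6.00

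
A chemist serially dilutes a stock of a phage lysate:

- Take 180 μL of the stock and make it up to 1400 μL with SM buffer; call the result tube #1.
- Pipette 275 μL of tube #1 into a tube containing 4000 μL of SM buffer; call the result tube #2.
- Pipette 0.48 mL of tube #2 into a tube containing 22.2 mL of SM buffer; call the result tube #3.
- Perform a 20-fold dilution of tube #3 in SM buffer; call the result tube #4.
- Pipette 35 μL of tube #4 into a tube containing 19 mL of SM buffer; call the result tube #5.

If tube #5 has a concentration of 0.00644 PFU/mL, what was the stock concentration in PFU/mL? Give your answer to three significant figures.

Step 1: 180 μL brought to 1400 μL → factor 1400/180 = 7.7778
Step 2: 275 μL + 4000 μL = 4275 μL total → factor 4275/275 = 15.545
Step 3: 0.48 mL + 22.2 mL = 22.68 mL total → factor 22.68/0.48 = 47.25
Step 4: 20-fold → factor 20
Step 5: 35 μL + 19 mL = 19035 μL total → factor 19035/35 = 543.86
Overall dilution factor = 7.7778 × 15.545 × 47.25 × 20 × 543.86 = 6.2141 × 10^7
Stock = 0.00644 PFU/mL × 6.2141 × 10^7 = 4.00 × 10^5 PFU/mL

4.00 × 10^5 PFU/mL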